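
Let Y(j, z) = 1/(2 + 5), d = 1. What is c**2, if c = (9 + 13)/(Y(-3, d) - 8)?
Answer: 196/25 ≈ 7.8400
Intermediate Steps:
Y(j, z) = 1/7
c = -14/5 (c = (9 + 13)/(1/7 - 8) = 22/(-55/7) = 22*(-7/55) = -14/5 ≈ -2.8000)
c**2 = (-14/5)**2 = 196/25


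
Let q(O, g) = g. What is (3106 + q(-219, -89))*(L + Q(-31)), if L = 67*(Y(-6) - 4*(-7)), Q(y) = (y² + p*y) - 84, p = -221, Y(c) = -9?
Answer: 27156017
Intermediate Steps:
Q(y) = -84 + y² - 221*y (Q(y) = (y² - 221*y) - 84 = -84 + y² - 221*y)
L = 1273 (L = 67*(-9 - 4*(-7)) = 67*(-9 + 28) = 67*19 = 1273)
(3106 + q(-219, -89))*(L + Q(-31)) = (3106 - 89)*(1273 + (-84 + (-31)² - 221*(-31))) = 3017*(1273 + (-84 + 961 + 6851)) = 3017*(1273 + 7728) = 3017*9001 = 27156017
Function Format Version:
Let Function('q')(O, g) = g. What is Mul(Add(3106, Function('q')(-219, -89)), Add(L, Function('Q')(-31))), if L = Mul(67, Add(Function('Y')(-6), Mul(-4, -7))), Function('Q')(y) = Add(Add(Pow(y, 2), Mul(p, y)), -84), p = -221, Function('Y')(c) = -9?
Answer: 27156017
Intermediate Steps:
Function('Q')(y) = Add(-84, Pow(y, 2), Mul(-221, y)) (Function('Q')(y) = Add(Add(Pow(y, 2), Mul(-221, y)), -84) = Add(-84, Pow(y, 2), Mul(-221, y)))
L = 1273 (L = Mul(67, Add(-9, Mul(-4, -7))) = Mul(67, Add(-9, 28)) = Mul(67, 19) = 1273)
Mul(Add(3106, Function('q')(-219, -89)), Add(L, Function('Q')(-31))) = Mul(Add(3106, -89), Add(1273, Add(-84, Pow(-31, 2), Mul(-221, -31)))) = Mul(3017, Add(1273, Add(-84, 961, 6851))) = Mul(3017, Add(1273, 7728)) = Mul(3017, 9001) = 27156017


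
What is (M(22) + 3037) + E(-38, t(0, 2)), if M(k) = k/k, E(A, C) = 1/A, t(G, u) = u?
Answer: 115443/38 ≈ 3038.0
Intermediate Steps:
M(k) = 1
(M(22) + 3037) + E(-38, t(0, 2)) = (1 + 3037) + 1/(-38) = 3038 - 1/38 = 115443/38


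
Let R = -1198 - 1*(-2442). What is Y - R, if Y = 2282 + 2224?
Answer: 3262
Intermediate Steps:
R = 1244 (R = -1198 + 2442 = 1244)
Y = 4506
Y - R = 4506 - 1*1244 = 4506 - 1244 = 3262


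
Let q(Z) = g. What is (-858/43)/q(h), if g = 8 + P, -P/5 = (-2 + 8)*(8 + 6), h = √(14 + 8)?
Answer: 429/8858 ≈ 0.048431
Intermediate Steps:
h = √22 ≈ 4.6904
P = -420 (P = -5*(-2 + 8)*(8 + 6) = -30*14 = -5*84 = -420)
g = -412 (g = 8 - 420 = -412)
q(Z) = -412
(-858/43)/q(h) = -858/43/(-412) = -858*1/43*(-1/412) = -858/43*(-1/412) = 429/8858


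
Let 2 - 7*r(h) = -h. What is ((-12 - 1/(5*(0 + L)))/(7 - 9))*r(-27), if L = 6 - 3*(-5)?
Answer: -6305/294 ≈ -21.446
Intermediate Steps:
r(h) = 2/7 + h/7 (r(h) = 2/7 - (-1)*h/7 = 2/7 + h/7)
L = 21 (L = 6 + 15 = 21)
((-12 - 1/(5*(0 + L)))/(7 - 9))*r(-27) = ((-12 - 1/(5*(0 + 21)))/(7 - 9))*(2/7 + (⅐)*(-27)) = ((-12 - 1/(5*21))/(-2))*(2/7 - 27/7) = ((-12 - 1/105)*(-½))*(-25/7) = -1261/105*(-½)*(-25/7) = (1261/210)*(-25/7) = -6305/294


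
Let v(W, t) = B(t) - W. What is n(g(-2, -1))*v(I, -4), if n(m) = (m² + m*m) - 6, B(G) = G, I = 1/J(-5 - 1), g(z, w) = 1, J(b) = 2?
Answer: 18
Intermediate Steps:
I = ½ (I = 1/2 = ½ ≈ 0.50000)
v(W, t) = t - W
n(m) = -6 + 2*m² (n(m) = (m² + m²) - 6 = 2*m² - 6 = -6 + 2*m²)
n(g(-2, -1))*v(I, -4) = (-6 + 2*1²)*(-4 - 1*½) = (-6 + 2*1)*(-4 - ½) = (-6 + 2)*(-9/2) = -4*(-9/2) = 18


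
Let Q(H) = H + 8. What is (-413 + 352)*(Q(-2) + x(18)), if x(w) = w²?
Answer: -20130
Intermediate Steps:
Q(H) = 8 + H
(-413 + 352)*(Q(-2) + x(18)) = (-413 + 352)*((8 - 2) + 18²) = -61*(6 + 324) = -61*330 = -20130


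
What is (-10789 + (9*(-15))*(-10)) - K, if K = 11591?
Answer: -21030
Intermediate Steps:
(-10789 + (9*(-15))*(-10)) - K = (-10789 + (9*(-15))*(-10)) - 1*11591 = (-10789 - 135*(-10)) - 11591 = (-10789 + 1350) - 11591 = -9439 - 11591 = -21030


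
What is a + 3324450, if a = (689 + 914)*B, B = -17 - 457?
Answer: 2564628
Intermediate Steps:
B = -474
a = -759822 (a = (689 + 914)*(-474) = 1603*(-474) = -759822)
a + 3324450 = -759822 + 3324450 = 2564628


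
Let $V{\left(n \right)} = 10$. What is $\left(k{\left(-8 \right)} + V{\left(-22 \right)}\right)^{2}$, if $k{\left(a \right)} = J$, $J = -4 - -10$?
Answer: $256$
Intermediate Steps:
$J = 6$ ($J = -4 + 10 = 6$)
$k{\left(a \right)} = 6$
$\left(k{\left(-8 \right)} + V{\left(-22 \right)}\right)^{2} = \left(6 + 10\right)^{2} = 16^{2} = 256$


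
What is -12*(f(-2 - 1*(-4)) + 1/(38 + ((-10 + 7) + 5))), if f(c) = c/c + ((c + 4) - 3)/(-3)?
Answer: -3/10 ≈ -0.30000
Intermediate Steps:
f(c) = 2/3 - c/3 (f(c) = 1 + ((4 + c) - 3)*(-1/3) = 1 + (1 + c)*(-1/3) = 1 + (-1/3 - c/3) = 2/3 - c/3)
-12*(f(-2 - 1*(-4)) + 1/(38 + ((-10 + 7) + 5))) = -12*((2/3 - (-2 - 1*(-4))/3) + 1/(38 + ((-10 + 7) + 5))) = -12*((2/3 - (-2 + 4)/3) + 1/(38 + (-3 + 5))) = -12*((2/3 - 1/3*2) + 1/(38 + 2)) = -12*((2/3 - 2/3) + 1/40) = -12*(0 + 1/40) = -12*1/40 = -3/10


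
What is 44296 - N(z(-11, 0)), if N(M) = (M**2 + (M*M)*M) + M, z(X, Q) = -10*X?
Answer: -1298914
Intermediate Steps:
N(M) = M + M**2 + M**3 (N(M) = (M**2 + M**2*M) + M = (M**2 + M**3) + M = M + M**2 + M**3)
44296 - N(z(-11, 0)) = 44296 - (-10*(-11))*(1 - 10*(-11) + (-10*(-11))**2) = 44296 - 110*(1 + 110 + 110**2) = 44296 - 110*(1 + 110 + 12100) = 44296 - 110*12211 = 44296 - 1*1343210 = 44296 - 1343210 = -1298914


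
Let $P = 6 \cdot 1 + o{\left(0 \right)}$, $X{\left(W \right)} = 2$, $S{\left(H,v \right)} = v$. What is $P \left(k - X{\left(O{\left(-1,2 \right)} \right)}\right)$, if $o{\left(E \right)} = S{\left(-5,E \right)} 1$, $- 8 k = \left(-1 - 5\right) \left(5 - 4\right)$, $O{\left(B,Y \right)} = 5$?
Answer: $- \frac{15}{2} \approx -7.5$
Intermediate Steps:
$k = \frac{3}{4}$ ($k = - \frac{\left(-1 - 5\right) \left(5 - 4\right)}{8} = - \frac{\left(-6\right) 1}{8} = \left(- \frac{1}{8}\right) \left(-6\right) = \frac{3}{4} \approx 0.75$)
$o{\left(E \right)} = E$ ($o{\left(E \right)} = E 1 = E$)
$P = 6$ ($P = 6 \cdot 1 + 0 = 6 + 0 = 6$)
$P \left(k - X{\left(O{\left(-1,2 \right)} \right)}\right) = 6 \left(\frac{3}{4} - 2\right) = 6 \left(- \frac{5}{4}\right) = - \frac{15}{2}$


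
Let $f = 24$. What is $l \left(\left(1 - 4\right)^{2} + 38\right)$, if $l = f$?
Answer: $1128$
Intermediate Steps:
$l = 24$
$l \left(\left(1 - 4\right)^{2} + 38\right) = 24 \left(\left(1 - 4\right)^{2} + 38\right) = 24 \left(\left(-3\right)^{2} + 38\right) = 24 \left(9 + 38\right) = 24 \cdot 47 = 1128$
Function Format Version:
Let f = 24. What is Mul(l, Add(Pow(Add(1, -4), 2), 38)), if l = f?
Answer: 1128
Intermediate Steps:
l = 24
Mul(l, Add(Pow(Add(1, -4), 2), 38)) = Mul(24, Add(Pow(Add(1, -4), 2), 38)) = Mul(24, Add(Pow(-3, 2), 38)) = Mul(24, Add(9, 38)) = Mul(24, 47) = 1128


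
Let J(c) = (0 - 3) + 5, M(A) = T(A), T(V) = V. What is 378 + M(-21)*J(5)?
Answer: 336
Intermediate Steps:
M(A) = A
J(c) = 2 (J(c) = -3 + 5 = 2)
378 + M(-21)*J(5) = 378 - 21*2 = 378 - 42 = 336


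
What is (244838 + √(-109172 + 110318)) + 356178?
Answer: 601016 + √1146 ≈ 6.0105e+5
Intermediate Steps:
(244838 + √(-109172 + 110318)) + 356178 = (244838 + √1146) + 356178 = 601016 + √1146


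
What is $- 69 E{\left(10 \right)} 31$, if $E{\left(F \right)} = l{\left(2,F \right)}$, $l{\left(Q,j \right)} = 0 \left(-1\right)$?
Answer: $0$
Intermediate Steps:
$l{\left(Q,j \right)} = 0$
$E{\left(F \right)} = 0$
$- 69 E{\left(10 \right)} 31 = \left(-69\right) 0 \cdot 31 = 0 \cdot 31 = 0$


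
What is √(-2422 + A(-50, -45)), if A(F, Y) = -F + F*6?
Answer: 4*I*√167 ≈ 51.691*I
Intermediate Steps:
A(F, Y) = 5*F (A(F, Y) = -F + 6*F = 5*F)
√(-2422 + A(-50, -45)) = √(-2422 + 5*(-50)) = √(-2422 - 250) = √(-2672) = 4*I*√167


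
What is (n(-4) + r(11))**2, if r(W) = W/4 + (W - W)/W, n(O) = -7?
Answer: 289/16 ≈ 18.063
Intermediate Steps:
r(W) = W/4 (r(W) = W*(1/4) + 0/W = W/4 + 0 = W/4)
(n(-4) + r(11))**2 = (-7 + (1/4)*11)**2 = (-7 + 11/4)**2 = (-17/4)**2 = 289/16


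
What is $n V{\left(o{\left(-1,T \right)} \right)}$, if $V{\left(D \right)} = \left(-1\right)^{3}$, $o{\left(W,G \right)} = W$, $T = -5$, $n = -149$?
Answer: $149$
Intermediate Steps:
$V{\left(D \right)} = -1$
$n V{\left(o{\left(-1,T \right)} \right)} = \left(-149\right) \left(-1\right) = 149$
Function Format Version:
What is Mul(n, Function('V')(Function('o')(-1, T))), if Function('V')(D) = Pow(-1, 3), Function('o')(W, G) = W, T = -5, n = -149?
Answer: 149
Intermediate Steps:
Function('V')(D) = -1
Mul(n, Function('V')(Function('o')(-1, T))) = Mul(-149, -1) = 149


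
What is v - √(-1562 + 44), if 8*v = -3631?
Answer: -3631/8 - I*√1518 ≈ -453.88 - 38.962*I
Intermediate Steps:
v = -3631/8 (v = (⅛)*(-3631) = -3631/8 ≈ -453.88)
v - √(-1562 + 44) = -3631/8 - √(-1562 + 44) = -3631/8 - √(-1518) = -3631/8 - I*√1518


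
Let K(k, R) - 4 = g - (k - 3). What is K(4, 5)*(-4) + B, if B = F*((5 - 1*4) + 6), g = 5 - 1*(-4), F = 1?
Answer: -41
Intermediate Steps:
g = 9 (g = 5 + 4 = 9)
B = 7 (B = 1*((5 - 1*4) + 6) = 1*((5 - 4) + 6) = 1*(1 + 6) = 1*7 = 7)
K(k, R) = 16 - k (K(k, R) = 4 + (9 - (k - 3)) = 4 + (9 - (-3 + k)) = 4 + (9 + (3 - k)) = 4 + (12 - k) = 16 - k)
K(4, 5)*(-4) + B = (16 - 1*4)*(-4) + 7 = (16 - 4)*(-4) + 7 = 12*(-4) + 7 = -48 + 7 = -41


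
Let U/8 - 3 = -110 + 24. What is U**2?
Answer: 440896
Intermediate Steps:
U = -664 (U = 24 + 8*(-110 + 24) = 24 + 8*(-86) = 24 - 688 = -664)
U**2 = (-664)**2 = 440896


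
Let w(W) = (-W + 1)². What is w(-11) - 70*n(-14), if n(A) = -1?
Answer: 214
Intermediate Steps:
w(W) = (1 - W)²
w(-11) - 70*n(-14) = (-1 - 11)² - 70*(-1) = (-12)² + 70 = 144 + 70 = 214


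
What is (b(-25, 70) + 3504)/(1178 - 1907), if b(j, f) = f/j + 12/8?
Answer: -35027/7290 ≈ -4.8048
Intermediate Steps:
b(j, f) = 3/2 + f/j (b(j, f) = f/j + 12*(⅛) = f/j + 3/2 = 3/2 + f/j)
(b(-25, 70) + 3504)/(1178 - 1907) = ((3/2 + 70/(-25)) + 3504)/(1178 - 1907) = ((3/2 + 70*(-1/25)) + 3504)/(-729) = ((3/2 - 14/5) + 3504)*(-1/729) = (-13/10 + 3504)*(-1/729) = (35027/10)*(-1/729) = -35027/7290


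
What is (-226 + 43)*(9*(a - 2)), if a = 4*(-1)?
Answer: 9882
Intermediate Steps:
a = -4
(-226 + 43)*(9*(a - 2)) = (-226 + 43)*(9*(-4 - 2)) = -1647*(-6) = -183*(-54) = 9882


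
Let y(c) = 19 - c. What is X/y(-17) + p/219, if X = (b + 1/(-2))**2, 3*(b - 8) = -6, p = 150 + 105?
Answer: 21073/10512 ≈ 2.0047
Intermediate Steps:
p = 255
b = 6 (b = 8 + (1/3)*(-6) = 8 - 2 = 6)
X = 121/4 (X = (6 + 1/(-2))**2 = (6 - 1/2)**2 = (11/2)**2 = 121/4 ≈ 30.250)
X/y(-17) + p/219 = 121/(4*(19 - 1*(-17))) + 255/219 = 121/(4*(19 + 17)) + 255*(1/219) = (121/4)/36 + 85/73 = (121/4)*(1/36) + 85/73 = 121/144 + 85/73 = 21073/10512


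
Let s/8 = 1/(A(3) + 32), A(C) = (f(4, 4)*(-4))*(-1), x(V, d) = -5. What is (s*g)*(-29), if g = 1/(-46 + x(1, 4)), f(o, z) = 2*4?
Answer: 29/408 ≈ 0.071078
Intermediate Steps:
f(o, z) = 8
A(C) = 32 (A(C) = (8*(-4))*(-1) = -32*(-1) = 32)
g = -1/51 (g = 1/(-46 - 5) = 1/(-51) = -1/51 ≈ -0.019608)
s = ⅛ (s = 8/(32 + 32) = 8/64 = 8*(1/64) = ⅛ ≈ 0.12500)
(s*g)*(-29) = ((⅛)*(-1/51))*(-29) = -1/408*(-29) = 29/408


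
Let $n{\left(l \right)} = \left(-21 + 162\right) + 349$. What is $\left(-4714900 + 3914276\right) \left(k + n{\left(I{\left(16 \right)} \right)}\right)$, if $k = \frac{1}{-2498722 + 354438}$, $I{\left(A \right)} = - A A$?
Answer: $- \frac{210303740868804}{536071} \approx -3.9231 \cdot 10^{8}$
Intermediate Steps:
$I{\left(A \right)} = - A^{2}$
$k = - \frac{1}{2144284}$ ($k = \frac{1}{-2144284} = - \frac{1}{2144284} \approx -4.6636 \cdot 10^{-7}$)
$n{\left(l \right)} = 490$ ($n{\left(l \right)} = 141 + 349 = 490$)
$\left(-4714900 + 3914276\right) \left(k + n{\left(I{\left(16 \right)} \right)}\right) = \left(-4714900 + 3914276\right) \left(- \frac{1}{2144284} + 490\right) = \left(-800624\right) \frac{1050699159}{2144284} = - \frac{210303740868804}{536071}$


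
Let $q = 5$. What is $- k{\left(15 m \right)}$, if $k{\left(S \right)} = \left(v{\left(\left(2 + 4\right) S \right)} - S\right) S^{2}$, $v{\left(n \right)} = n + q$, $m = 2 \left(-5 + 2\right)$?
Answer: $3604500$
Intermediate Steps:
$m = -6$ ($m = 2 \left(-3\right) = -6$)
$v{\left(n \right)} = 5 + n$ ($v{\left(n \right)} = n + 5 = 5 + n$)
$k{\left(S \right)} = S^{2} \left(5 + 5 S\right)$ ($k{\left(S \right)} = \left(\left(5 + \left(2 + 4\right) S\right) - S\right) S^{2} = \left(\left(5 + 6 S\right) - S\right) S^{2} = \left(5 + 5 S\right) S^{2} = S^{2} \left(5 + 5 S\right)$)
$- k{\left(15 m \right)} = - 5 \left(15 \left(-6\right)\right)^{2} \left(1 + 15 \left(-6\right)\right) = - 5 \left(-90\right)^{2} \left(1 - 90\right) = - 5 \cdot 8100 \left(-89\right) = \left(-1\right) \left(-3604500\right) = 3604500$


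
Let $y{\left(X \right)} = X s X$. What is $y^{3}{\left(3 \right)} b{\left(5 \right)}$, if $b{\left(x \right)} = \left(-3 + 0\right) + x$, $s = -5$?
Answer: $-182250$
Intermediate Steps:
$b{\left(x \right)} = -3 + x$
$y{\left(X \right)} = - 5 X^{2}$ ($y{\left(X \right)} = X \left(-5\right) X = - 5 X X = - 5 X^{2}$)
$y^{3}{\left(3 \right)} b{\left(5 \right)} = \left(- 5 \cdot 3^{2}\right)^{3} \left(-3 + 5\right) = \left(\left(-5\right) 9\right)^{3} \cdot 2 = \left(-45\right)^{3} \cdot 2 = \left(-91125\right) 2 = -182250$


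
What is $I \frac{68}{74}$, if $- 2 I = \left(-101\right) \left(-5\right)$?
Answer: $- \frac{8585}{37} \approx -232.03$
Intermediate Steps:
$I = - \frac{505}{2}$ ($I = - \frac{\left(-101\right) \left(-5\right)}{2} = \left(- \frac{1}{2}\right) 505 = - \frac{505}{2} \approx -252.5$)
$I \frac{68}{74} = - \frac{505 \cdot \frac{68}{74}}{2} = - \frac{505 \cdot 68 \cdot \frac{1}{74}}{2} = \left(- \frac{505}{2}\right) \frac{34}{37} = - \frac{8585}{37}$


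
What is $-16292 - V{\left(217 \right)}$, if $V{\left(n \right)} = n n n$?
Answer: $-10234605$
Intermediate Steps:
$V{\left(n \right)} = n^{3}$ ($V{\left(n \right)} = n^{2} n = n^{3}$)
$-16292 - V{\left(217 \right)} = -16292 - 217^{3} = -16292 - 10218313 = -10234605$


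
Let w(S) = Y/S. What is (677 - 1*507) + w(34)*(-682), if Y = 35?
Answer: -9045/17 ≈ -532.06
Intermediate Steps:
w(S) = 35/S
(677 - 1*507) + w(34)*(-682) = (677 - 1*507) + (35/34)*(-682) = (677 - 507) + (35*(1/34))*(-682) = 170 + (35/34)*(-682) = 170 - 11935/17 = -9045/17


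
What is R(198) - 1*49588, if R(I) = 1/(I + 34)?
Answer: -11504415/232 ≈ -49588.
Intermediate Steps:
R(I) = 1/(34 + I)
R(198) - 1*49588 = 1/(34 + 198) - 1*49588 = 1/232 - 49588 = -11504415/232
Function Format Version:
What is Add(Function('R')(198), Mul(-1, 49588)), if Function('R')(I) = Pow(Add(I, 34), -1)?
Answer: Rational(-11504415, 232) ≈ -49588.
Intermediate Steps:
Function('R')(I) = Pow(Add(34, I), -1)
Add(Function('R')(198), Mul(-1, 49588)) = Add(Pow(Add(34, 198), -1), Mul(-1, 49588)) = Add(Pow(232, -1), -49588) = Add(Rational(1, 232), -49588) = Rational(-11504415, 232)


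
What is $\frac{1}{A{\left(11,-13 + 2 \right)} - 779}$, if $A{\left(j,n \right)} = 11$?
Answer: $- \frac{1}{768} \approx -0.0013021$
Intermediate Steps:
$\frac{1}{A{\left(11,-13 + 2 \right)} - 779} = \frac{1}{11 - 779} = \frac{1}{-768} = - \frac{1}{768}$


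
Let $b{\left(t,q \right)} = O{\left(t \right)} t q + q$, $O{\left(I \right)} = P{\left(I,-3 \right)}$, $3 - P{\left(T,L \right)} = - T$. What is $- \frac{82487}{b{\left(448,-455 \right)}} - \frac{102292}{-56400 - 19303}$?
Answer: $\frac{9410182833501}{6959550528385} \approx 1.3521$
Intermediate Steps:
$P{\left(T,L \right)} = 3 + T$ ($P{\left(T,L \right)} = 3 - - T = 3 + T$)
$O{\left(I \right)} = 3 + I$
$b{\left(t,q \right)} = q + q t \left(3 + t\right)$ ($b{\left(t,q \right)} = \left(3 + t\right) t q + q = t \left(3 + t\right) q + q = q t \left(3 + t\right) + q = q + q t \left(3 + t\right)$)
$- \frac{82487}{b{\left(448,-455 \right)}} - \frac{102292}{-56400 - 19303} = - \frac{82487}{\left(-455\right) \left(1 + 448 \left(3 + 448\right)\right)} - \frac{102292}{-56400 - 19303} = - \frac{82487}{\left(-455\right) \left(1 + 448 \cdot 451\right)} - \frac{102292}{-75703} = - \frac{82487}{\left(-455\right) \left(1 + 202048\right)} - - \frac{102292}{75703} = - \frac{82487}{\left(-455\right) 202049} + \frac{102292}{75703} = - \frac{82487}{-91932295} + \frac{102292}{75703} = \left(-82487\right) \left(- \frac{1}{91932295}\right) + \frac{102292}{75703} = \frac{82487}{91932295} + \frac{102292}{75703} = \frac{9410182833501}{6959550528385}$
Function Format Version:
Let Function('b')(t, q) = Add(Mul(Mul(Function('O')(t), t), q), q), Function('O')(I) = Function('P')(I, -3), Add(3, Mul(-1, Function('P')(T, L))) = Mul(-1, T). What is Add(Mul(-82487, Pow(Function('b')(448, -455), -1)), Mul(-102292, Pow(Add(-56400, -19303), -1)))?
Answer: Rational(9410182833501, 6959550528385) ≈ 1.3521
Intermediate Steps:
Function('P')(T, L) = Add(3, T) (Function('P')(T, L) = Add(3, Mul(-1, Mul(-1, T))) = Add(3, T))
Function('O')(I) = Add(3, I)
Function('b')(t, q) = Add(q, Mul(q, t, Add(3, t))) (Function('b')(t, q) = Add(Mul(Mul(Add(3, t), t), q), q) = Add(Mul(Mul(t, Add(3, t)), q), q) = Add(Mul(q, t, Add(3, t)), q) = Add(q, Mul(q, t, Add(3, t))))
Add(Mul(-82487, Pow(Function('b')(448, -455), -1)), Mul(-102292, Pow(Add(-56400, -19303), -1))) = Add(Mul(-82487, Pow(Mul(-455, Add(1, Mul(448, Add(3, 448)))), -1)), Mul(-102292, Pow(Add(-56400, -19303), -1))) = Add(Mul(-82487, Pow(Mul(-455, Add(1, Mul(448, 451))), -1)), Mul(-102292, Pow(-75703, -1))) = Add(Mul(-82487, Pow(Mul(-455, Add(1, 202048)), -1)), Mul(-102292, Rational(-1, 75703))) = Add(Mul(-82487, Pow(Mul(-455, 202049), -1)), Rational(102292, 75703)) = Add(Mul(-82487, Pow(-91932295, -1)), Rational(102292, 75703)) = Add(Mul(-82487, Rational(-1, 91932295)), Rational(102292, 75703)) = Add(Rational(82487, 91932295), Rational(102292, 75703)) = Rational(9410182833501, 6959550528385)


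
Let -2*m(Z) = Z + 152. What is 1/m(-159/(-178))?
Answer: -356/27215 ≈ -0.013081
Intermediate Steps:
m(Z) = -76 - Z/2 (m(Z) = -(Z + 152)/2 = -(152 + Z)/2 = -76 - Z/2)
1/m(-159/(-178)) = 1/(-76 - (-159)/(2*(-178))) = 1/(-76 - (-159)*(-1)/(2*178)) = 1/(-76 - ½*159/178) = 1/(-76 - 159/356) = 1/(-27215/356) = -356/27215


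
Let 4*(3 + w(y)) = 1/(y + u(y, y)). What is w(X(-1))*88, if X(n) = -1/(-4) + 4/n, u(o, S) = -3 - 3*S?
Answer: -2332/9 ≈ -259.11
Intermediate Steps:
X(n) = ¼ + 4/n (X(n) = -1*(-¼) + 4/n = ¼ + 4/n)
w(y) = -3 + 1/(4*(-3 - 2*y)) (w(y) = -3 + 1/(4*(y + (-3 - 3*y))) = -3 + 1/(4*(-3 - 2*y)))
w(X(-1))*88 = ((-37 - 6*(16 - 1)/(-1))/(4*(3 + 2*((¼)*(16 - 1)/(-1)))))*88 = ((-37 - 6*(-1)*15)/(4*(3 + 2*((¼)*(-1)*15))))*88 = ((-37 - 24*(-15/4))/(4*(3 + 2*(-15/4))))*88 = ((-37 + 90)/(4*(3 - 15/2)))*88 = ((¼)*53/(-9/2))*88 = ((¼)*(-2/9)*53)*88 = -53/18*88 = -2332/9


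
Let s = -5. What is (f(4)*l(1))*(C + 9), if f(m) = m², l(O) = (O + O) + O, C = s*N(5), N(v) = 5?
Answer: -768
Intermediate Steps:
C = -25 (C = -5*5 = -25)
l(O) = 3*O (l(O) = 2*O + O = 3*O)
(f(4)*l(1))*(C + 9) = (4²*(3*1))*(-25 + 9) = (16*3)*(-16) = 48*(-16) = -768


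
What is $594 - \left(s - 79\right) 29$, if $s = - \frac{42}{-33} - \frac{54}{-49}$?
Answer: $\frac{1517895}{539} \approx 2816.1$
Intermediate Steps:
$s = \frac{1280}{539}$ ($s = \left(-42\right) \left(- \frac{1}{33}\right) - - \frac{54}{49} = \frac{14}{11} + \frac{54}{49} = \frac{1280}{539} \approx 2.3748$)
$594 - \left(s - 79\right) 29 = 594 - \left(\frac{1280}{539} - 79\right) 29 = 594 - \left(- \frac{41301}{539}\right) 29 = 594 - - \frac{1197729}{539} = 594 + \frac{1197729}{539} = \frac{1517895}{539}$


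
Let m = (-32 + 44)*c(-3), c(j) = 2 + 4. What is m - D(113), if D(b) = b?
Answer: -41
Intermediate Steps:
c(j) = 6
m = 72 (m = (-32 + 44)*6 = 12*6 = 72)
m - D(113) = 72 - 1*113 = 72 - 113 = -41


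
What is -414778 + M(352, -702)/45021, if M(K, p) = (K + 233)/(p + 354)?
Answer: -722050519801/1740812 ≈ -4.1478e+5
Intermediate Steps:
M(K, p) = (233 + K)/(354 + p)
-414778 + M(352, -702)/45021 = -414778 + ((233 + 352)/(354 - 702))/45021 = -414778 + (585/(-348))*(1/45021) = -414778 - 1/348*585*(1/45021) = -414778 - 195/116*1/45021 = -414778 - 65/1740812 = -722050519801/1740812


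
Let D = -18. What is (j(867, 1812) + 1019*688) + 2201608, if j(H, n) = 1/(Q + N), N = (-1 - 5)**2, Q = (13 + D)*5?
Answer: 31929481/11 ≈ 2.9027e+6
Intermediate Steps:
Q = -25 (Q = (13 - 18)*5 = -5*5 = -25)
N = 36 (N = (-6)**2 = 36)
j(H, n) = 1/11 (j(H, n) = 1/(-25 + 36) = 1/11)
(j(867, 1812) + 1019*688) + 2201608 = (1/11 + 1019*688) + 2201608 = (1/11 + 701072) + 2201608 = 7711793/11 + 2201608 = 31929481/11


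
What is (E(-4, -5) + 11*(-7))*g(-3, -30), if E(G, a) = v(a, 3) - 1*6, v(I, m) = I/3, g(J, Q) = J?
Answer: 254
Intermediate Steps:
v(I, m) = I/3 (v(I, m) = I*(⅓) = I/3)
E(G, a) = -6 + a/3 (E(G, a) = a/3 - 1*6 = a/3 - 6 = -6 + a/3)
(E(-4, -5) + 11*(-7))*g(-3, -30) = ((-6 + (⅓)*(-5)) + 11*(-7))*(-3) = ((-6 - 5/3) - 77)*(-3) = (-23/3 - 77)*(-3) = -254/3*(-3) = 254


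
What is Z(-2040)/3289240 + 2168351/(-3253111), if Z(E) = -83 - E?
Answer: -7125860505013/10700262825640 ≈ -0.66595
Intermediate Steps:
Z(-2040)/3289240 + 2168351/(-3253111) = (-83 - 1*(-2040))/3289240 + 2168351/(-3253111) = (-83 + 2040)*(1/3289240) + 2168351*(-1/3253111) = 1957*(1/3289240) - 2168351/3253111 = 1957/3289240 - 2168351/3253111 = -7125860505013/10700262825640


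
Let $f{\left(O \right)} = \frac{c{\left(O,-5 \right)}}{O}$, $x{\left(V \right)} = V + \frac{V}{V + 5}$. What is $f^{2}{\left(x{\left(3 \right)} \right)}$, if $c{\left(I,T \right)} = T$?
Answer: $\frac{1600}{729} \approx 2.1948$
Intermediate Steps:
$x{\left(V \right)} = V + \frac{V}{5 + V}$
$f{\left(O \right)} = - \frac{5}{O}$
$f^{2}{\left(x{\left(3 \right)} \right)} = \left(- \frac{5}{3 \frac{1}{5 + 3} \left(6 + 3\right)}\right)^{2} = \left(- \frac{5}{3 \cdot \frac{1}{8} \cdot 9}\right)^{2} = \left(- \frac{5}{\frac{27}{8}}\right)^{2} = \left(\left(-5\right) \frac{8}{27}\right)^{2} = \left(- \frac{40}{27}\right)^{2} = \frac{1600}{729}$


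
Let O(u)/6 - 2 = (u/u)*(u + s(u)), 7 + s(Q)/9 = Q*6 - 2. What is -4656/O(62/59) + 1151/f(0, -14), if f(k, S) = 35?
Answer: 3042341/43785 ≈ 69.484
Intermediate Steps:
s(Q) = -81 + 54*Q (s(Q) = -63 + 9*(Q*6 - 2) = -63 + 9*(6*Q - 2) = -63 + 9*(-2 + 6*Q) = -63 + (-18 + 54*Q) = -81 + 54*Q)
O(u) = -474 + 330*u (O(u) = 12 + 6*((u/u)*(u + (-81 + 54*u))) = 12 + 6*(1*(-81 + 55*u)) = 12 + 6*(-81 + 55*u) = 12 + (-486 + 330*u) = -474 + 330*u)
-4656/O(62/59) + 1151/f(0, -14) = -4656/(-474 + 330*(62/59)) + 1151/35 = -4656/(-474 + 20460/59) + 1151/35 = -4656/(-7506/59) + 1151/35 = -4656*(-59/7506) + 1151/35 = 45784/1251 + 1151/35 = 3042341/43785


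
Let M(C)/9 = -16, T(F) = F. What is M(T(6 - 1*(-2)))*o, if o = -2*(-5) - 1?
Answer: -1296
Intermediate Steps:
o = 9 (o = 10 - 1 = 9)
M(C) = -144 (M(C) = 9*(-16) = -144)
M(T(6 - 1*(-2)))*o = -144*9 = -1296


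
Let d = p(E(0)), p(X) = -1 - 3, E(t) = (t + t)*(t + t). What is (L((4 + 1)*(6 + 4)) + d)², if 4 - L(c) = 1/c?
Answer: 1/2500 ≈ 0.00040000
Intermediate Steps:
L(c) = 4 - 1/c
E(t) = 4*t² (E(t) = (2*t)*(2*t) = 4*t²)
p(X) = -4
d = -4
(L((4 + 1)*(6 + 4)) + d)² = ((4 - 1/((4 + 1)*(6 + 4))) - 4)² = ((4 - 1/(5*10)) - 4)² = ((4 - 1/50) - 4)² = (199/50 - 4)² = (-1/50)² = 1/2500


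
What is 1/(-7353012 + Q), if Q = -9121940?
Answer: -1/16474952 ≈ -6.0698e-8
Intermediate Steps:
1/(-7353012 + Q) = 1/(-7353012 - 9121940) = 1/(-16474952) = -1/16474952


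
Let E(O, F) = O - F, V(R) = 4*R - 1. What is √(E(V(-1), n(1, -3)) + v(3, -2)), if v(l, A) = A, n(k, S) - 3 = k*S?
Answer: I*√7 ≈ 2.6458*I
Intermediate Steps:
n(k, S) = 3 + S*k (n(k, S) = 3 + k*S = 3 + S*k)
V(R) = -1 + 4*R
√(E(V(-1), n(1, -3)) + v(3, -2)) = √(((-1 + 4*(-1)) - (3 - 3*1)) - 2) = √(((-1 - 4) - (3 - 3)) - 2) = √((-5 - 1*0) - 2) = √((-5 + 0) - 2) = √(-5 - 2) = √(-7) = I*√7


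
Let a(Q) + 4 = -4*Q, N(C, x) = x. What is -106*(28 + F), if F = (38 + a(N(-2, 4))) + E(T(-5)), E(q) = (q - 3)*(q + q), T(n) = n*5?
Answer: -153276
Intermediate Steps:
T(n) = 5*n
a(Q) = -4 - 4*Q
E(q) = 2*q*(-3 + q) (E(q) = (-3 + q)*(2*q) = 2*q*(-3 + q))
F = 1418 (F = (38 + (-4 - 4*4)) + 2*(5*(-5))*(-3 + 5*(-5)) = (38 + (-4 - 16)) + 2*(-25)*(-3 - 25) = (38 - 20) + 2*(-25)*(-28) = 18 + 1400 = 1418)
-106*(28 + F) = -106*(28 + 1418) = -106*1446 = -153276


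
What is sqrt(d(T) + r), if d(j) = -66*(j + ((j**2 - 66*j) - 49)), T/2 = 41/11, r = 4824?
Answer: sqrt(4400814)/11 ≈ 190.71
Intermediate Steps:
T = 82/11 (T = 2*(41/11) = 82/11 ≈ 7.4545)
d(j) = 3234 - 66*j**2 + 4290*j (d(j) = -66*(j + (-49 + j**2 - 66*j)) = -66*(-49 + j**2 - 65*j) = 3234 - 66*j**2 + 4290*j)
sqrt(d(T) + r) = sqrt((3234 - 66*(82/11)**2 + 4290*(82/11)) + 4824) = sqrt((3234 - 66*6724/121 + 31980) + 4824) = sqrt((3234 - 40344/11 + 31980) + 4824) = sqrt(347010/11 + 4824) = sqrt(400074/11) = sqrt(4400814)/11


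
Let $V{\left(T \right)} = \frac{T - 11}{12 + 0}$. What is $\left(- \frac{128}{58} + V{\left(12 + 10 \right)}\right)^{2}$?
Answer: $\frac{201601}{121104} \approx 1.6647$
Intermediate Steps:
$V{\left(T \right)} = - \frac{11}{12} + \frac{T}{12}$ ($V{\left(T \right)} = \frac{-11 + T}{12} = \left(-11 + T\right) \frac{1}{12} = - \frac{11}{12} + \frac{T}{12}$)
$\left(- \frac{128}{58} + V{\left(12 + 10 \right)}\right)^{2} = \left(- \frac{128}{58} - \left(\frac{11}{12} - \frac{12 + 10}{12}\right)\right)^{2} = \left(\left(-128\right) \frac{1}{58} + \left(- \frac{11}{12} + \frac{1}{12} \cdot 22\right)\right)^{2} = \left(- \frac{64}{29} + \left(- \frac{11}{12} + \frac{11}{6}\right)\right)^{2} = \left(- \frac{64}{29} + \frac{11}{12}\right)^{2} = \left(- \frac{449}{348}\right)^{2} = \frac{201601}{121104}$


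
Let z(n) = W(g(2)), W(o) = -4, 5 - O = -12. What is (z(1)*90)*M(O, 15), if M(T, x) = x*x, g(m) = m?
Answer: -81000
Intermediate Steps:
O = 17 (O = 5 - 1*(-12) = 5 + 12 = 17)
z(n) = -4
M(T, x) = x²
(z(1)*90)*M(O, 15) = -4*90*15² = -360*225 = -81000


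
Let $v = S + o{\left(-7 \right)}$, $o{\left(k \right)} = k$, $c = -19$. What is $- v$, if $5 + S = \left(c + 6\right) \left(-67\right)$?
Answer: $-859$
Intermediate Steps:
$S = 866$ ($S = -5 + \left(-19 + 6\right) \left(-67\right) = -5 - -871 = -5 + 871 = 866$)
$v = 859$ ($v = 866 - 7 = 859$)
$- v = \left(-1\right) 859 = -859$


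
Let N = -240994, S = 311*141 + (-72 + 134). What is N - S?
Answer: -284907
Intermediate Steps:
S = 43913 (S = 43851 + 62 = 43913)
N - S = -240994 - 1*43913 = -240994 - 43913 = -284907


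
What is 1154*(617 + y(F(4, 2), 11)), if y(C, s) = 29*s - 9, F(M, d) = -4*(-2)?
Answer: 1069758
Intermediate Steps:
F(M, d) = 8
y(C, s) = -9 + 29*s
1154*(617 + y(F(4, 2), 11)) = 1154*(617 + (-9 + 29*11)) = 1154*(617 + (-9 + 319)) = 1154*(617 + 310) = 1154*927 = 1069758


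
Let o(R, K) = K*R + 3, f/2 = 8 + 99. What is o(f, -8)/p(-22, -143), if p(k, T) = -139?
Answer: 1709/139 ≈ 12.295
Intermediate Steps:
f = 214 (f = 2*(8 + 99) = 2*107 = 214)
o(R, K) = 3 + K*R
o(f, -8)/p(-22, -143) = (3 - 8*214)/(-139) = (3 - 1712)*(-1/139) = -1709*(-1/139) = 1709/139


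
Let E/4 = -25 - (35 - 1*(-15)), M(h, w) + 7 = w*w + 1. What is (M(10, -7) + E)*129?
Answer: -33153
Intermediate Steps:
M(h, w) = -6 + w² (M(h, w) = -7 + (w*w + 1) = -7 + (w² + 1) = -7 + (1 + w²) = -6 + w²)
E = -300 (E = 4*(-25 - (35 - 1*(-15))) = 4*(-25 - (35 + 15)) = 4*(-25 - 1*50) = 4*(-25 - 50) = 4*(-75) = -300)
(M(10, -7) + E)*129 = ((-6 + (-7)²) - 300)*129 = ((-6 + 49) - 300)*129 = (43 - 300)*129 = -257*129 = -33153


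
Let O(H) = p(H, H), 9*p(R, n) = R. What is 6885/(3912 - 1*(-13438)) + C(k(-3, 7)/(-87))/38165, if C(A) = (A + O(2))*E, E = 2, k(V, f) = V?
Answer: 2743370297/6912979110 ≈ 0.39684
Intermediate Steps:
p(R, n) = R/9
O(H) = H/9
C(A) = 4/9 + 2*A (C(A) = (A + (1/9)*2)*2 = (A + 2/9)*2 = (2/9 + A)*2 = 4/9 + 2*A)
6885/(3912 - 1*(-13438)) + C(k(-3, 7)/(-87))/38165 = 6885/(3912 - 1*(-13438)) + (4/9 + 2*(-3/(-87)))/38165 = 6885/(3912 + 13438) + (4/9 + 2*(-3*(-1/87)))*(1/38165) = 6885/17350 + (4/9 + 2*(1/29))*(1/38165) = 6885*(1/17350) + (4/9 + 2/29)*(1/38165) = 1377/3470 + (134/261)*(1/38165) = 1377/3470 + 134/9961065 = 2743370297/6912979110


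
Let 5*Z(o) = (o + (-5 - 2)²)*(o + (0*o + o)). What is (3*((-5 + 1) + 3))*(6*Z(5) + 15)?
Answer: -1989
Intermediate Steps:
Z(o) = 2*o*(49 + o)/5 (Z(o) = ((o + (-5 - 2)²)*(o + (0*o + o)))/5 = ((o + (-7)²)*(o + (0 + o)))/5 = ((o + 49)*(o + o))/5 = ((49 + o)*(2*o))/5 = (2*o*(49 + o))/5 = 2*o*(49 + o)/5)
(3*((-5 + 1) + 3))*(6*Z(5) + 15) = (3*((-5 + 1) + 3))*(6*((⅖)*5*(49 + 5)) + 15) = (3*(-4 + 3))*(6*((⅖)*5*54) + 15) = (3*(-1))*(6*108 + 15) = -3*(648 + 15) = -3*663 = -1989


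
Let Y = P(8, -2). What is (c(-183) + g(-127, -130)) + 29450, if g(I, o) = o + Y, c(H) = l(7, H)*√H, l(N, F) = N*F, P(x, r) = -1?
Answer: 29319 - 1281*I*√183 ≈ 29319.0 - 17329.0*I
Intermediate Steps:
l(N, F) = F*N
c(H) = 7*H^(3/2) (c(H) = (H*7)*√H = (7*H)*√H = 7*H^(3/2))
Y = -1
g(I, o) = -1 + o (g(I, o) = o - 1 = -1 + o)
(c(-183) + g(-127, -130)) + 29450 = (7*(-183)^(3/2) + (-1 - 130)) + 29450 = (7*(-183*I*√183) - 131) + 29450 = (-1281*I*√183 - 131) + 29450 = (-131 - 1281*I*√183) + 29450 = 29319 - 1281*I*√183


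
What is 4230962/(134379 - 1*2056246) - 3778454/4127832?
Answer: -12363193194001/3966572051172 ≈ -3.1168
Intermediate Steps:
4230962/(134379 - 1*2056246) - 3778454/4127832 = 4230962/(134379 - 2056246) - 3778454*1/4127832 = 4230962/(-1921867) - 1889227/2063916 = 4230962*(-1/1921867) - 1889227/2063916 = -4230962/1921867 - 1889227/2063916 = -12363193194001/3966572051172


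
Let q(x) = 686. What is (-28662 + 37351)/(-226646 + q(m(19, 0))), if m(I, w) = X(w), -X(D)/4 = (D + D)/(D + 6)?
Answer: -8689/225960 ≈ -0.038454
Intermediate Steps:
X(D) = -8*D/(6 + D) (X(D) = -4*(D + D)/(D + 6) = -4*2*D/(6 + D) = -8*D/(6 + D))
m(I, w) = -8*w/(6 + w)
(-28662 + 37351)/(-226646 + q(m(19, 0))) = (-28662 + 37351)/(-226646 + 686) = 8689/(-225960) = 8689*(-1/225960) = -8689/225960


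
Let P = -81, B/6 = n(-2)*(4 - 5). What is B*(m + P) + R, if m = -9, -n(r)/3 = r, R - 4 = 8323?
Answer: 11567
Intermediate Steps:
R = 8327 (R = 4 + 8323 = 8327)
n(r) = -3*r
B = -36 (B = 6*((-3*(-2))*(4 - 5)) = 6*(6*(-1)) = 6*(-6) = -36)
B*(m + P) + R = -36*(-9 - 81) + 8327 = -36*(-90) + 8327 = 3240 + 8327 = 11567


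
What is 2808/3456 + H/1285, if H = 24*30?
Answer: 5645/4112 ≈ 1.3728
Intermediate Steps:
H = 720
2808/3456 + H/1285 = 2808/3456 + 720/1285 = 2808*(1/3456) + 720*(1/1285) = 13/16 + 144/257 = 5645/4112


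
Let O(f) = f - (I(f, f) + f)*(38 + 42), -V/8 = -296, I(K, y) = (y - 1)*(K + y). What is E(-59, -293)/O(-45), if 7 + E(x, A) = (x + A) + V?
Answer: -2009/327645 ≈ -0.0061316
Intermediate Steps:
I(K, y) = (-1 + y)*(K + y)
V = 2368 (V = -8*(-296) = 2368)
E(x, A) = 2361 + A + x (E(x, A) = -7 + ((x + A) + 2368) = -7 + ((A + x) + 2368) = -7 + (2368 + A + x) = 2361 + A + x)
O(f) = -160*f² + 81*f (O(f) = f - ((f² - f - f + f*f) + f)*(38 + 42) = f - ((f² - f - f + f²) + f)*80 = f - ((-2*f + 2*f²) + f)*80 = f - (-f + 2*f²)*80 = f - (-80*f + 160*f²) = f + (-160*f² + 80*f) = -160*f² + 81*f)
E(-59, -293)/O(-45) = (2361 - 293 - 59)/((-45*(81 - 160*(-45)))) = 2009/((-45*(81 + 7200))) = 2009/((-45*7281)) = 2009/(-327645) = 2009*(-1/327645) = -2009/327645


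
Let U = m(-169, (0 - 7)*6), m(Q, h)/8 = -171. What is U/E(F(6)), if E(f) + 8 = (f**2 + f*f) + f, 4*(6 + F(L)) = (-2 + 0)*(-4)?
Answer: -342/5 ≈ -68.400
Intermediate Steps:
F(L) = -4 (F(L) = -6 + ((-2 + 0)*(-4))/4 = -6 + (-2*(-4))/4 = -6 + (1/4)*8 = -6 + 2 = -4)
E(f) = -8 + f + 2*f**2 (E(f) = -8 + ((f**2 + f*f) + f) = -8 + ((f**2 + f**2) + f) = -8 + (2*f**2 + f) = -8 + (f + 2*f**2) = -8 + f + 2*f**2)
m(Q, h) = -1368 (m(Q, h) = 8*(-171) = -1368)
U = -1368
U/E(F(6)) = -1368/(-8 - 4 + 2*(-4)**2) = -1368/(-8 - 4 + 2*16) = -1368/(-8 - 4 + 32) = -1368/20 = -1368*1/20 = -342/5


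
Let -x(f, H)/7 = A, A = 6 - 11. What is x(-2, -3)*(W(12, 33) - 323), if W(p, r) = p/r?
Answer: -124215/11 ≈ -11292.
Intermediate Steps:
A = -5
x(f, H) = 35 (x(f, H) = -7*(-5) = 35)
x(-2, -3)*(W(12, 33) - 323) = 35*(12/33 - 323) = 35*(12*(1/33) - 323) = 35*(4/11 - 323) = 35*(-3549/11) = -124215/11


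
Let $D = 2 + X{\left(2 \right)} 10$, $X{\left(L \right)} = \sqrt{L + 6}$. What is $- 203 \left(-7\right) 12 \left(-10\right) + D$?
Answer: $-170518 + 20 \sqrt{2} \approx -1.7049 \cdot 10^{5}$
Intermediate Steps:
$X{\left(L \right)} = \sqrt{6 + L}$
$D = 2 + 20 \sqrt{2}$ ($D = 2 + \sqrt{6 + 2} \cdot 10 = 2 + \sqrt{8} \cdot 10 = 2 + 2 \sqrt{2} \cdot 10 = 2 + 20 \sqrt{2} \approx 30.284$)
$- 203 \left(-7\right) 12 \left(-10\right) + D = - 203 \left(-7\right) 12 \left(-10\right) + \left(2 + 20 \sqrt{2}\right) = - 203 \left(\left(-84\right) \left(-10\right)\right) + \left(2 + 20 \sqrt{2}\right) = \left(-203\right) 840 + \left(2 + 20 \sqrt{2}\right) = -170520 + \left(2 + 20 \sqrt{2}\right) = -170518 + 20 \sqrt{2}$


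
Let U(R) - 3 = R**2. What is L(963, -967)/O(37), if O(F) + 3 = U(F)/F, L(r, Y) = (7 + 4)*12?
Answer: 4884/1261 ≈ 3.8731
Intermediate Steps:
U(R) = 3 + R**2
L(r, Y) = 132 (L(r, Y) = 11*12 = 132)
O(F) = -3 + (3 + F**2)/F
L(963, -967)/O(37) = 132/(-3 + 37 + 3/37) = 132/(1261/37) = 132*(37/1261) = 4884/1261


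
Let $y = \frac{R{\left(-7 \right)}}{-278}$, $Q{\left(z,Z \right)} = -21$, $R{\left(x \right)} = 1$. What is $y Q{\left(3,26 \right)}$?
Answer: $\frac{21}{278} \approx 0.07554$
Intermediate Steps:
$y = - \frac{1}{278}$ ($y = 1 \frac{1}{-278} = 1 \left(- \frac{1}{278}\right) = - \frac{1}{278} \approx -0.0035971$)
$y Q{\left(3,26 \right)} = \left(- \frac{1}{278}\right) \left(-21\right) = \frac{21}{278}$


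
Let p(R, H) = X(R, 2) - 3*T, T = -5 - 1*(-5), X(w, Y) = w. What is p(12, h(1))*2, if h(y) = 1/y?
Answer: 24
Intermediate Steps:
T = 0 (T = -5 + 5 = 0)
p(R, H) = R (p(R, H) = R - 3*0 = R + 0 = R)
p(12, h(1))*2 = 12*2 = 24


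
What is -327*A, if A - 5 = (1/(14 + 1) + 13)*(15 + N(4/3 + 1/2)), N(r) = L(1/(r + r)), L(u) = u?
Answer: -3679077/55 ≈ -66892.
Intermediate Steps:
N(r) = 1/(2*r) (N(r) = 1/(r + r) = 1/(2*r))
A = 11251/55 (A = 5 + (1/(14 + 1) + 13)*(15 + 1/(2*(4/3 + 1/2))) = 5 + (1/15 + 13)*(15 + 1/(2*(4*(1/3) + 1*(1/2)))) = 5 + (1/15 + 13)*(15 + 1/(2*(4/3 + 1/2))) = 5 + 196*(15 + 1/(2*(11/6)))/15 = 5 + 196*(15 + (1/2)*(6/11))/15 = 5 + 196*(15 + 3/11)/15 = 5 + (196/15)*(168/11) = 5 + 10976/55 = 11251/55 ≈ 204.56)
-327*A = -327*11251/55 = -3679077/55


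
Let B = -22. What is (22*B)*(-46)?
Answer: 22264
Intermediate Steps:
(22*B)*(-46) = (22*(-22))*(-46) = -484*(-46) = 22264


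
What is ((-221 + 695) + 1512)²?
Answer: 3944196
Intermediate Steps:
((-221 + 695) + 1512)² = (474 + 1512)² = 1986² = 3944196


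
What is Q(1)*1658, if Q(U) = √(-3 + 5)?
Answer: 1658*√2 ≈ 2344.8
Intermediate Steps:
Q(U) = √2
Q(1)*1658 = √2*1658 = 1658*√2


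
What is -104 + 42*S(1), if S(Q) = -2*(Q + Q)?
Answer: -272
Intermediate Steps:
S(Q) = -4*Q
-104 + 42*S(1) = -104 + 42*(-4*1) = -104 + 42*(-4) = -104 - 168 = -272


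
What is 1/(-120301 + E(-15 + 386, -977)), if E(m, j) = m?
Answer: -1/119930 ≈ -8.3382e-6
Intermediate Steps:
1/(-120301 + E(-15 + 386, -977)) = 1/(-120301 + (-15 + 386)) = 1/(-120301 + 371) = 1/(-119930) = -1/119930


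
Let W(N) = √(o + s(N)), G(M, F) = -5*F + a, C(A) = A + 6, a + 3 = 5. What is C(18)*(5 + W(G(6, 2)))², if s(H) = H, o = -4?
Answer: 312 + 480*I*√3 ≈ 312.0 + 831.38*I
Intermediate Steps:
a = 2 (a = -3 + 5 = 2)
C(A) = 6 + A
G(M, F) = 2 - 5*F (G(M, F) = -5*F + 2 = 2 - 5*F)
W(N) = √(-4 + N)
C(18)*(5 + W(G(6, 2)))² = (6 + 18)*(5 + √(-4 + (2 - 5*2)))² = 24*(5 + √(-4 + (2 - 10)))² = 24*(5 + √(-4 - 8))² = 24*(5 + √(-12))² = 24*(5 + 2*I*√3)²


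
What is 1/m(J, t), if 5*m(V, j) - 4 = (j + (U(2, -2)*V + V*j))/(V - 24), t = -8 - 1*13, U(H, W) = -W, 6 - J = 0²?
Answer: 10/23 ≈ 0.43478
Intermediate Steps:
J = 6 (J = 6 - 1*0² = 6 - 1*0 = 6 + 0 = 6)
t = -21 (t = -8 - 13 = -21)
m(V, j) = ⅘ + (j + 2*V + V*j)/(5*(-24 + V)) (m(V, j) = ⅘ + ((j + ((-1*(-2))*V + V*j))/(V - 24))/5 = ⅘ + ((j + (2*V + V*j))/(-24 + V))/5 = ⅘ + ((j + 2*V + V*j)/(-24 + V))/5 = ⅘ + (j + 2*V + V*j)/(5*(-24 + V)))
1/m(J, t) = 1/((-96 - 21 + 6*6 + 6*(-21))/(5*(-24 + 6))) = 1/((⅕)*(-96 - 21 + 36 - 126)/(-18)) = 1/((⅕)*(-1/18)*(-207)) = 1/(23/10) = 10/23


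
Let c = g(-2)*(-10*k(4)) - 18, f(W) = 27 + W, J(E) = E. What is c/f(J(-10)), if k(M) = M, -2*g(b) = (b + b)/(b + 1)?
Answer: 62/17 ≈ 3.6471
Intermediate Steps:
g(b) = -b/(1 + b) (g(b) = -(b + b)/(2*(b + 1)) = -2*b/(2*(1 + b)) = -b/(1 + b))
c = 62 (c = (-1*(-2)/(1 - 2))*(-10*4) - 18 = -1*(-2)/(-1)*(-40) - 18 = -1*(-2)*(-1)*(-40) - 18 = -2*(-40) - 18 = 80 - 18 = 62)
c/f(J(-10)) = 62/(27 - 10) = 62/17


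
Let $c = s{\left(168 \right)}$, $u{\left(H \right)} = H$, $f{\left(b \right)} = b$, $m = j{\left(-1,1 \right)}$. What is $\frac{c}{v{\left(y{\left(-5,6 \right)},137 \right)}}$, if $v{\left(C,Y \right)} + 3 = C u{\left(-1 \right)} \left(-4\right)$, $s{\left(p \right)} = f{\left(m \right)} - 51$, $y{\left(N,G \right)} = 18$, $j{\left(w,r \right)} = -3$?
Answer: $- \frac{18}{23} \approx -0.78261$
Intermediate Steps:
$m = -3$
$s{\left(p \right)} = -54$ ($s{\left(p \right)} = -3 - 51 = -54$)
$v{\left(C,Y \right)} = -3 + 4 C$ ($v{\left(C,Y \right)} = -3 + C \left(-1\right) \left(-4\right) = -3 + - C \left(-4\right) = -3 + 4 C$)
$c = -54$
$\frac{c}{v{\left(y{\left(-5,6 \right)},137 \right)}} = - \frac{54}{-3 + 4 \cdot 18} = - \frac{54}{-3 + 72} = - \frac{54}{69} = \left(-54\right) \frac{1}{69} = - \frac{18}{23}$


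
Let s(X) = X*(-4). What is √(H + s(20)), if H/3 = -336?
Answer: 8*I*√17 ≈ 32.985*I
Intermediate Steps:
H = -1008 (H = 3*(-336) = -1008)
s(X) = -4*X
√(H + s(20)) = √(-1008 - 4*20) = √(-1008 - 80) = √(-1088) = 8*I*√17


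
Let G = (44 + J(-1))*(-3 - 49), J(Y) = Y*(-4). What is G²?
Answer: 6230016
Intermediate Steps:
J(Y) = -4*Y
G = -2496 (G = (44 - 4*(-1))*(-3 - 49) = (44 + 4)*(-52) = 48*(-52) = -2496)
G² = (-2496)² = 6230016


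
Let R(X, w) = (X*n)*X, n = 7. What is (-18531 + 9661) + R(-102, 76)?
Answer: 63958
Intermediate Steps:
R(X, w) = 7*X² (R(X, w) = (X*7)*X = (7*X)*X = 7*X²)
(-18531 + 9661) + R(-102, 76) = (-18531 + 9661) + 7*(-102)² = -8870 + 7*10404 = -8870 + 72828 = 63958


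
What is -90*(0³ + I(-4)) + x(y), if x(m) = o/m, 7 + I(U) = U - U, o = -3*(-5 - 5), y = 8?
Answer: 2535/4 ≈ 633.75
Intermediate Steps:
o = 30 (o = -3*(-10) = 30)
I(U) = -7 (I(U) = -7 + (U - U) = -7 + 0 = -7)
x(m) = 30/m
-90*(0³ + I(-4)) + x(y) = -90*(0³ - 7) + 30/8 = -90*(0 - 7) + 30*(⅛) = -90*(-7) + 15/4 = 630 + 15/4 = 2535/4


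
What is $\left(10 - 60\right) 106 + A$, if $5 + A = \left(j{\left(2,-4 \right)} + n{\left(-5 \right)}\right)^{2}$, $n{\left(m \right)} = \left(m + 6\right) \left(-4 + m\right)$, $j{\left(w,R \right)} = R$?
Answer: $-5136$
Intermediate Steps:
$n{\left(m \right)} = \left(-4 + m\right) \left(6 + m\right)$ ($n{\left(m \right)} = \left(6 + m\right) \left(-4 + m\right) = \left(-4 + m\right) \left(6 + m\right)$)
$A = 164$ ($A = -5 + \left(-4 + \left(-24 + \left(-5\right)^{2} + 2 \left(-5\right)\right)\right)^{2} = -5 + \left(-4 - 9\right)^{2} = -5 + \left(-13\right)^{2} = -5 + 169 = 164$)
$\left(10 - 60\right) 106 + A = \left(10 - 60\right) 106 + 164 = \left(-50\right) 106 + 164 = -5300 + 164 = -5136$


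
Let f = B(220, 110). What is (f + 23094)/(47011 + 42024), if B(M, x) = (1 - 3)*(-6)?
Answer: 23106/89035 ≈ 0.25952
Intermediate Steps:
B(M, x) = 12 (B(M, x) = -2*(-6) = 12)
f = 12
(f + 23094)/(47011 + 42024) = (12 + 23094)/(47011 + 42024) = 23106/89035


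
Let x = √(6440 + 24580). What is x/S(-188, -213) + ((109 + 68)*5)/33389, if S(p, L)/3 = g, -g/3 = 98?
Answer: 885/33389 - √7755/441 ≈ -0.17318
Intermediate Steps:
g = -294 (g = -3*98 = -294)
S(p, L) = -882 (S(p, L) = 3*(-294) = -882)
x = 2*√7755 (x = √31020 = 2*√7755 ≈ 176.13)
x/S(-188, -213) + ((109 + 68)*5)/33389 = (2*√7755)/(-882) + ((109 + 68)*5)/33389 = (2*√7755)*(-1/882) + (177*5)*(1/33389) = -√7755/441 + 885*(1/33389) = -√7755/441 + 885/33389 = 885/33389 - √7755/441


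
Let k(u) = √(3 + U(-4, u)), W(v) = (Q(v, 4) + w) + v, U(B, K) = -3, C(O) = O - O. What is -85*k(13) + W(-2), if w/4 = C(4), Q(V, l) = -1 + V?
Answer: -5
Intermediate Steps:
C(O) = 0
w = 0 (w = 4*0 = 0)
W(v) = -1 + 2*v (W(v) = ((-1 + v) + 0) + v = (-1 + v) + v = -1 + 2*v)
k(u) = 0 (k(u) = √(3 - 3) = √0 = 0)
-85*k(13) + W(-2) = -85*0 + (-1 + 2*(-2)) = 0 + (-1 - 4) = 0 - 5 = -5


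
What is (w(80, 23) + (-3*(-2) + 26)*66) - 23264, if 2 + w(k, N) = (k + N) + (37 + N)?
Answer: -20991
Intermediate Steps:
w(k, N) = 35 + k + 2*N (w(k, N) = -2 + ((k + N) + (37 + N)) = -2 + ((N + k) + (37 + N)) = -2 + (37 + k + 2*N) = 35 + k + 2*N)
(w(80, 23) + (-3*(-2) + 26)*66) - 23264 = ((35 + 80 + 2*23) + (-3*(-2) + 26)*66) - 23264 = ((35 + 80 + 46) + (6 + 26)*66) - 23264 = (161 + 32*66) - 23264 = (161 + 2112) - 23264 = 2273 - 23264 = -20991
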